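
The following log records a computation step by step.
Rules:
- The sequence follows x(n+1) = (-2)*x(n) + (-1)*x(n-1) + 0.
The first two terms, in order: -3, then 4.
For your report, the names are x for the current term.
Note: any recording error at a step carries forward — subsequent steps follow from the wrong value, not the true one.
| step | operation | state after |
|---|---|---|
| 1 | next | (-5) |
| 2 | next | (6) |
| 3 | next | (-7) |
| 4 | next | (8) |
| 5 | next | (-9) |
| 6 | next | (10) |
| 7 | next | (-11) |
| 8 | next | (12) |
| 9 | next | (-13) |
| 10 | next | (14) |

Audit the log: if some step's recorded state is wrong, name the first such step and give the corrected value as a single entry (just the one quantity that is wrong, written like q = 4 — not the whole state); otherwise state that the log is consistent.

step 1: x = -2*(4) + (-1)*(-3) + (0) = -5 -> checks out
step 2: x = -2*(-5) + (-1)*(4) + (0) = 6 -> checks out
step 3: x = -2*(6) + (-1)*(-5) + (0) = -7 -> agrees with the log
step 4: x = -2*(-7) + (-1)*(6) + (0) = 8 -> consistent with the log
step 5: x = -2*(8) + (-1)*(-7) + (0) = -9 -> agrees with the log
step 6: x = -2*(-9) + (-1)*(8) + (0) = 10 -> checks out
step 7: x = -2*(10) + (-1)*(-9) + (0) = -11 -> same as recorded
step 8: x = -2*(-11) + (-1)*(10) + (0) = 12 -> verified
step 9: x = -2*(12) + (-1)*(-11) + (0) = -13 -> exactly as logged
step 10: x = -2*(-13) + (-1)*(12) + (0) = 14 -> no discrepancy
The recomputation confirms every line.

no error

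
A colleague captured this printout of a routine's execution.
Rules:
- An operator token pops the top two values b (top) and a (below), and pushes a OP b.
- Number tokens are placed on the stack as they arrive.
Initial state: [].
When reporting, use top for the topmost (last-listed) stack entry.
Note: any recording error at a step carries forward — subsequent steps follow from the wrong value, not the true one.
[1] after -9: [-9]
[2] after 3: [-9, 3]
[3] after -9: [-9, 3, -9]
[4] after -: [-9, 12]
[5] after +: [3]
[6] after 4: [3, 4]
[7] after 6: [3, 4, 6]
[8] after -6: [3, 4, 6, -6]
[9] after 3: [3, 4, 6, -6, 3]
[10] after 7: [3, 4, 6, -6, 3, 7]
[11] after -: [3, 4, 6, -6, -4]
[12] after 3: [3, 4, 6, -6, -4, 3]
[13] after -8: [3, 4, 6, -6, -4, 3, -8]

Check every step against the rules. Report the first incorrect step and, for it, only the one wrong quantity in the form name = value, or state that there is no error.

step 1: push -9: top = -9 -> checks out
step 2: push 3: top = 3 -> confirmed correct
step 3: push -9: top = -9 -> in agreement
step 4: 3 - -9 = 12 -> in agreement
step 5: -9 + 12 = 3 -> confirmed correct
step 6: push 4: top = 4 -> agrees with the printout
step 7: push 6: top = 6 -> matches
step 8: push -6: top = -6 -> verified
step 9: push 3: top = 3 -> agrees with the printout
step 10: push 7: top = 7 -> agrees with the printout
step 11: 3 - 7 = -4 -> verified
step 12: push 3: top = 3 -> checks out
step 13: push -8: top = -8 -> confirmed correct
No step deviates from the rules.

no error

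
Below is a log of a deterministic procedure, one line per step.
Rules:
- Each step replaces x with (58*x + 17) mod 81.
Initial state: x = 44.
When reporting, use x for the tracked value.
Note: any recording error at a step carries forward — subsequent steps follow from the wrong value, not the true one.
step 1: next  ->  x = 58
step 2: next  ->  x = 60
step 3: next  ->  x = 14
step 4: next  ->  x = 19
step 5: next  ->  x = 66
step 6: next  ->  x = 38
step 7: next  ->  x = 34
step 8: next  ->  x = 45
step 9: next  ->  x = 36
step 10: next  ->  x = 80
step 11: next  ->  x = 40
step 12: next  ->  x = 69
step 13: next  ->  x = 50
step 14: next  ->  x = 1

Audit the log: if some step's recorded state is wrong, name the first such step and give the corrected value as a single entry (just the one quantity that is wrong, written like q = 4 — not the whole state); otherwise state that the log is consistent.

step 1: x = (58*44 + 17) mod 81 = 58 -> checks out
step 2: x = (58*58 + 17) mod 81 = 60 -> verified
step 3: x = (58*60 + 17) mod 81 = 14 -> checks out
step 4: x = (58*14 + 17) mod 81 = 19 -> verified
step 5: x = (58*19 + 17) mod 81 = 66 -> same as recorded
step 6: x = (58*66 + 17) mod 81 = 38 -> consistent with the log
step 7: x = (58*38 + 17) mod 81 = 34 -> consistent with the log
step 8: x = (58*34 + 17) mod 81 = 45 -> agrees with the log
step 9: x = (58*45 + 17) mod 81 = 35 -> the recorded entry deviates here
First incorrect step: 9; the correct value is x = 35.

step 9, x = 35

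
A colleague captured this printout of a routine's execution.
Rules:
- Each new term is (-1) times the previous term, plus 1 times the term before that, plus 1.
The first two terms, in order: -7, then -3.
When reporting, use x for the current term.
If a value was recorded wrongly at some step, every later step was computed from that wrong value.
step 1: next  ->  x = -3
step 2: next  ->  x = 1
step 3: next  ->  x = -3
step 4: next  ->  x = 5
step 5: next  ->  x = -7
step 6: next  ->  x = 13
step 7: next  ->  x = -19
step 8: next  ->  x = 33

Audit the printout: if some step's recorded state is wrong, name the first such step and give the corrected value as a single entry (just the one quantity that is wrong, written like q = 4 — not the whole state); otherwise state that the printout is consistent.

1. x = -1*(-3) + (1)*(-7) + (1) = -3 (agrees with the printout)
2. x = -1*(-3) + (1)*(-3) + (1) = 1 (confirmed correct)
3. x = -1*(1) + (1)*(-3) + (1) = -3 (confirmed correct)
4. x = -1*(-3) + (1)*(1) + (1) = 5 (verified)
5. x = -1*(5) + (1)*(-3) + (1) = -7 (checks out)
6. x = -1*(-7) + (1)*(5) + (1) = 13 (no discrepancy)
7. x = -1*(13) + (1)*(-7) + (1) = -19 (same as recorded)
8. x = -1*(-19) + (1)*(13) + (1) = 33 (in agreement)
All entries verified; no error found.

no error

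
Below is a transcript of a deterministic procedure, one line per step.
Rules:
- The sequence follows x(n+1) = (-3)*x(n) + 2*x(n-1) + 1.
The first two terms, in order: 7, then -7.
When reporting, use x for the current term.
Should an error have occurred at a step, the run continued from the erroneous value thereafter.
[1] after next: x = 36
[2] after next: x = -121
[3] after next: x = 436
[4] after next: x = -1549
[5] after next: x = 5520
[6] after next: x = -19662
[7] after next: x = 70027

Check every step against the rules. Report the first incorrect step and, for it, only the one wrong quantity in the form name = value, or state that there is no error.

Recomputing the run from the initial state:
step 1: x = 36
step 2: x = -121
step 3: x = 436
step 4: x = -1549
step 5: x = 5520
step 6: x = -19657
step 7: x = 70012
The first disagreement with the transcript is at step 6, where the value should be x = -19657.

step 6, x = -19657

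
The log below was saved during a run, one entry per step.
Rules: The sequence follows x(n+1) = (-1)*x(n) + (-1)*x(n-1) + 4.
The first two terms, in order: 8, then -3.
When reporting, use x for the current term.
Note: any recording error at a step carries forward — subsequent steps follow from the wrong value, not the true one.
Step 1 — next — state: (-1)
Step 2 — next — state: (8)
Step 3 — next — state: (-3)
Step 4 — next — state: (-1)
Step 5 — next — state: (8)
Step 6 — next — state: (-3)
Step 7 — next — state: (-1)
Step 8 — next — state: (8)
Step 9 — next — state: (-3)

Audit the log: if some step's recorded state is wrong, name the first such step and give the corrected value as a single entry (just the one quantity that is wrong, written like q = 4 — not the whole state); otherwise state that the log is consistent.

Step 1: x = -1*(-3) + (-1)*(8) + (4) = -1 — consistent with the log.
Step 2: x = -1*(-1) + (-1)*(-3) + (4) = 8 — confirmed correct.
Step 3: x = -1*(8) + (-1)*(-1) + (4) = -3 — no discrepancy.
Step 4: x = -1*(-3) + (-1)*(8) + (4) = -1 — confirmed correct.
Step 5: x = -1*(-1) + (-1)*(-3) + (4) = 8 — agrees with the log.
Step 6: x = -1*(8) + (-1)*(-1) + (4) = -3 — verified.
Step 7: x = -1*(-3) + (-1)*(8) + (4) = -1 — exactly as logged.
Step 8: x = -1*(-1) + (-1)*(-3) + (4) = 8 — agrees with the log.
Step 9: x = -1*(8) + (-1)*(-1) + (4) = -3 — matches.
Every step is consistent.

no error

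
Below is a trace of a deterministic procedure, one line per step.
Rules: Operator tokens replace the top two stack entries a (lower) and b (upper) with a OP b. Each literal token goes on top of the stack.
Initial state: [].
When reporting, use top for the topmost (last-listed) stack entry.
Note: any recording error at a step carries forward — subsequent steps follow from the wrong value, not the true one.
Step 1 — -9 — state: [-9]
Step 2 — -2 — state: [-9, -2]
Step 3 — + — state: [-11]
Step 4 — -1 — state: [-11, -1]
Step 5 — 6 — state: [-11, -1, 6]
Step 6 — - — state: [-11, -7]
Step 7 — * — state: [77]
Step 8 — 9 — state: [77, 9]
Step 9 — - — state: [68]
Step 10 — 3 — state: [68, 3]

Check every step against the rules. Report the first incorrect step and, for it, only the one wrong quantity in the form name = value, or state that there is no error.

no error

Step 1: push -9: top = -9 — same as recorded.
Step 2: push -2: top = -2 — same as recorded.
Step 3: -9 + -2 = -11 — matches.
Step 4: push -1: top = -1 — no discrepancy.
Step 5: push 6: top = 6 — agrees with the trace.
Step 6: -1 - 6 = -7 — agrees with the trace.
Step 7: -11 * -7 = 77 — agrees with the trace.
Step 8: push 9: top = 9 — checks out.
Step 9: 77 - 9 = 68 — checks out.
Step 10: push 3: top = 3 — same as recorded.
All entries verified; no error found.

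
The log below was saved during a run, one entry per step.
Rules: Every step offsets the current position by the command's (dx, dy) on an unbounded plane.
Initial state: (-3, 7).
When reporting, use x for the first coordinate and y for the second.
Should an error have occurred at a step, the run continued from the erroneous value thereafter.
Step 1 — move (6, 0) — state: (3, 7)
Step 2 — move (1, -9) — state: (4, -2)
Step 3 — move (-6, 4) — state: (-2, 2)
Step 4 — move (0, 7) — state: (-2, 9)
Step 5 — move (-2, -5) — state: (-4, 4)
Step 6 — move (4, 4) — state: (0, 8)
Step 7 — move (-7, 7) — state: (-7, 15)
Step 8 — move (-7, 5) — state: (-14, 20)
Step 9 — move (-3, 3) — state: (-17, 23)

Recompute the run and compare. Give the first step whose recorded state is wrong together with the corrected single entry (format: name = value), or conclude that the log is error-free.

no error

Recomputing the run from the initial state:
step 1: x = 3, y = 7
step 2: x = 4, y = -2
step 3: x = -2, y = 2
step 4: x = -2, y = 9
step 5: x = -4, y = 4
step 6: x = 0, y = 8
step 7: x = -7, y = 15
step 8: x = -14, y = 20
step 9: x = -17, y = 23
This matches the log at every step.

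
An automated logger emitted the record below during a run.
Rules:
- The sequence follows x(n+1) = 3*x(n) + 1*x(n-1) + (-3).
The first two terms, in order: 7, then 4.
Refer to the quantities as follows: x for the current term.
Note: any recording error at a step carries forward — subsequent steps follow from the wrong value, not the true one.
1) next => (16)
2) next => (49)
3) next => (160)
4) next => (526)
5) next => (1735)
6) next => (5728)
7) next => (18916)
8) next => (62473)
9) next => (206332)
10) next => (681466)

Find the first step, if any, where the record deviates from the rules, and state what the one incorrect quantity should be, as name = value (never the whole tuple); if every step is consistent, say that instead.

no error

1. x = 3*(4) + (1)*(7) + (-3) = 16 (consistent with the record)
2. x = 3*(16) + (1)*(4) + (-3) = 49 (in agreement)
3. x = 3*(49) + (1)*(16) + (-3) = 160 (consistent with the record)
4. x = 3*(160) + (1)*(49) + (-3) = 526 (same as recorded)
5. x = 3*(526) + (1)*(160) + (-3) = 1735 (in agreement)
6. x = 3*(1735) + (1)*(526) + (-3) = 5728 (consistent with the record)
7. x = 3*(5728) + (1)*(1735) + (-3) = 18916 (in agreement)
8. x = 3*(18916) + (1)*(5728) + (-3) = 62473 (verified)
9. x = 3*(62473) + (1)*(18916) + (-3) = 206332 (verified)
10. x = 3*(206332) + (1)*(62473) + (-3) = 681466 (confirmed correct)
The whole run recomputes cleanly — no discrepancies.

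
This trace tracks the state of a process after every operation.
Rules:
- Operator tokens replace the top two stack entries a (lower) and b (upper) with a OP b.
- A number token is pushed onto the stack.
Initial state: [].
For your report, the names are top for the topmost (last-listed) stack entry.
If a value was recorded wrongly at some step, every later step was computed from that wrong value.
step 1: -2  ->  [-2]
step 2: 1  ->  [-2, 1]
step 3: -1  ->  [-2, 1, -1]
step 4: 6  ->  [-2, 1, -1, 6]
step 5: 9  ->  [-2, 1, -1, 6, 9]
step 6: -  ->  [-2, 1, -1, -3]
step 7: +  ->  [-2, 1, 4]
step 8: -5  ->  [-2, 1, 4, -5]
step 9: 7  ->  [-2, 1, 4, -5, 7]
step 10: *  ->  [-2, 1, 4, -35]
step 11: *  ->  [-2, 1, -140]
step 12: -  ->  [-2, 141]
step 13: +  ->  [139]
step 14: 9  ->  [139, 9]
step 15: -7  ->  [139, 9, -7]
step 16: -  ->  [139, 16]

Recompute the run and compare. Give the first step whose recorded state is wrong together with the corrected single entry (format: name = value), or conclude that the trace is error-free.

step 7, top = -4

Step 1: push -2: top = -2 — same as recorded.
Step 2: push 1: top = 1 — checks out.
Step 3: push -1: top = -1 — checks out.
Step 4: push 6: top = 6 — checks out.
Step 5: push 9: top = 9 — same as recorded.
Step 6: 6 - 9 = -3 — same as recorded.
Step 7: -1 + -3 = -4 — this is not what the trace shows.
That makes step 7 the first incorrect line — top = -4 is what it should show.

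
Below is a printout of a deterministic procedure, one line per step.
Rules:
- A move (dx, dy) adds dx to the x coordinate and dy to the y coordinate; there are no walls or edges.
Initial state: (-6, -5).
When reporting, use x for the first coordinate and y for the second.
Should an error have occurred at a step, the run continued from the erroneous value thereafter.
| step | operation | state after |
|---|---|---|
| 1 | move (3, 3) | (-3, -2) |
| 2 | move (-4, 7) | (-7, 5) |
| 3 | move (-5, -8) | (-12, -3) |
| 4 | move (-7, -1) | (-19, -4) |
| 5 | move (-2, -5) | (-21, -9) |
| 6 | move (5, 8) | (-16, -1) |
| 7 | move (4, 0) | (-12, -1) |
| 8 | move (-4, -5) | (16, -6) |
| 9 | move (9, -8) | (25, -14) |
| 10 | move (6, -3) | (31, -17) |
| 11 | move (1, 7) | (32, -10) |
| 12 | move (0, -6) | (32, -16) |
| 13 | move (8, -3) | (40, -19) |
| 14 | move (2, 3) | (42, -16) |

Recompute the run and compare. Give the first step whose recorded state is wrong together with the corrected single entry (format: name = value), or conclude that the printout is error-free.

step 1: x = -6 + (3) = -3, y = -5 + (3) = -2 -> same as recorded
step 2: x = -3 + (-4) = -7, y = -2 + (7) = 5 -> in agreement
step 3: x = -7 + (-5) = -12, y = 5 + (-8) = -3 -> agrees with the printout
step 4: x = -12 + (-7) = -19, y = -3 + (-1) = -4 -> agrees with the printout
step 5: x = -19 + (-2) = -21, y = -4 + (-5) = -9 -> consistent with the printout
step 6: x = -21 + (5) = -16, y = -9 + (8) = -1 -> consistent with the printout
step 7: x = -16 + (4) = -12, y = -1 + (0) = -1 -> confirmed correct
step 8: x = -12 + (-4) = -16, y = -1 + (-5) = -6 -> the printout has a different value
First deviation found at step 8; the corrected entry is x = -16.

step 8, x = -16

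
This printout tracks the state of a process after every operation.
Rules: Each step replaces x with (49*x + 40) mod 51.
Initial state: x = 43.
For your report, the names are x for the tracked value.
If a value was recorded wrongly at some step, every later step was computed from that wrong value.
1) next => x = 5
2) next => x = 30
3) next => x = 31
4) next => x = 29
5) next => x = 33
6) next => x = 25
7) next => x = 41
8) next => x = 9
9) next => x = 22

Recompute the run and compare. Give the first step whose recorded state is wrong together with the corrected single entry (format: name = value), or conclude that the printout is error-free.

no error

step 1: x = (49*43 + 40) mod 51 = 5 -> matches
step 2: x = (49*5 + 40) mod 51 = 30 -> in agreement
step 3: x = (49*30 + 40) mod 51 = 31 -> consistent with the printout
step 4: x = (49*31 + 40) mod 51 = 29 -> matches
step 5: x = (49*29 + 40) mod 51 = 33 -> in agreement
step 6: x = (49*33 + 40) mod 51 = 25 -> exactly as logged
step 7: x = (49*25 + 40) mod 51 = 41 -> consistent with the printout
step 8: x = (49*41 + 40) mod 51 = 9 -> confirmed correct
step 9: x = (49*9 + 40) mod 51 = 22 -> consistent with the printout
The whole run recomputes cleanly — no discrepancies.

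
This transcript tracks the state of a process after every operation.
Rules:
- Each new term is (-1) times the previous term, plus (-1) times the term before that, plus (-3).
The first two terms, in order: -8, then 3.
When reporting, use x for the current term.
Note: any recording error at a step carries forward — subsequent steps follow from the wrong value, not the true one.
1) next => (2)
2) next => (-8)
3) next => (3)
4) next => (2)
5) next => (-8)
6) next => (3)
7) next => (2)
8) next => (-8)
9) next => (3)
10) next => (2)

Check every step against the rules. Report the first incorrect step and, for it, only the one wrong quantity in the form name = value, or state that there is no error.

no error

step 1: x = -1*(3) + (-1)*(-8) + (-3) = 2 -> exactly as logged
step 2: x = -1*(2) + (-1)*(3) + (-3) = -8 -> matches
step 3: x = -1*(-8) + (-1)*(2) + (-3) = 3 -> matches
step 4: x = -1*(3) + (-1)*(-8) + (-3) = 2 -> verified
step 5: x = -1*(2) + (-1)*(3) + (-3) = -8 -> exactly as logged
step 6: x = -1*(-8) + (-1)*(2) + (-3) = 3 -> same as recorded
step 7: x = -1*(3) + (-1)*(-8) + (-3) = 2 -> matches
step 8: x = -1*(2) + (-1)*(3) + (-3) = -8 -> no discrepancy
step 9: x = -1*(-8) + (-1)*(2) + (-3) = 3 -> verified
step 10: x = -1*(3) + (-1)*(-8) + (-3) = 2 -> confirmed correct
The recomputation confirms every line.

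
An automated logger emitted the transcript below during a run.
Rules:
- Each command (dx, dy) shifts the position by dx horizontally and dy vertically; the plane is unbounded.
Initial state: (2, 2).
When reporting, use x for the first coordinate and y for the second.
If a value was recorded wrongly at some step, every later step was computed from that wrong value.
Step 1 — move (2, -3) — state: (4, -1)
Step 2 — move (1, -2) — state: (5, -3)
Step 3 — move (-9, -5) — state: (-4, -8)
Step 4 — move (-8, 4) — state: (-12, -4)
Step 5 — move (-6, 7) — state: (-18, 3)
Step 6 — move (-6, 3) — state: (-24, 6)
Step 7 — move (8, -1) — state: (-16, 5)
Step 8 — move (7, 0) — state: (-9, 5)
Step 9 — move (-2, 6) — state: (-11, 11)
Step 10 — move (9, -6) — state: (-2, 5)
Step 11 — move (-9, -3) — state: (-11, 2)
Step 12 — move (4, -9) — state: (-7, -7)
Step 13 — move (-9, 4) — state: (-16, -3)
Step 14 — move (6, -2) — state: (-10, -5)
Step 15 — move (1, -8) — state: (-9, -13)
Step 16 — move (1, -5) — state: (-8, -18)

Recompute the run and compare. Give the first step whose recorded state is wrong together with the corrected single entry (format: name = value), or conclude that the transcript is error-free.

Step 1: x = 2 + (2) = 4, y = 2 + (-3) = -1 — in agreement.
Step 2: x = 4 + (1) = 5, y = -1 + (-2) = -3 — agrees with the transcript.
Step 3: x = 5 + (-9) = -4, y = -3 + (-5) = -8 — verified.
Step 4: x = -4 + (-8) = -12, y = -8 + (4) = -4 — confirmed correct.
Step 5: x = -12 + (-6) = -18, y = -4 + (7) = 3 — checks out.
Step 6: x = -18 + (-6) = -24, y = 3 + (3) = 6 — consistent with the transcript.
Step 7: x = -24 + (8) = -16, y = 6 + (-1) = 5 — checks out.
Step 8: x = -16 + (7) = -9, y = 5 + (0) = 5 — verified.
Step 9: x = -9 + (-2) = -11, y = 5 + (6) = 11 — in agreement.
Step 10: x = -11 + (9) = -2, y = 11 + (-6) = 5 — confirmed correct.
Step 11: x = -2 + (-9) = -11, y = 5 + (-3) = 2 — confirmed correct.
Step 12: x = -11 + (4) = -7, y = 2 + (-9) = -7 — exactly as logged.
Step 13: x = -7 + (-9) = -16, y = -7 + (4) = -3 — exactly as logged.
Step 14: x = -16 + (6) = -10, y = -3 + (-2) = -5 — consistent with the transcript.
Step 15: x = -10 + (1) = -9, y = -5 + (-8) = -13 — exactly as logged.
Step 16: x = -9 + (1) = -8, y = -13 + (-5) = -18 — in agreement.
No step deviates from the rules.

no error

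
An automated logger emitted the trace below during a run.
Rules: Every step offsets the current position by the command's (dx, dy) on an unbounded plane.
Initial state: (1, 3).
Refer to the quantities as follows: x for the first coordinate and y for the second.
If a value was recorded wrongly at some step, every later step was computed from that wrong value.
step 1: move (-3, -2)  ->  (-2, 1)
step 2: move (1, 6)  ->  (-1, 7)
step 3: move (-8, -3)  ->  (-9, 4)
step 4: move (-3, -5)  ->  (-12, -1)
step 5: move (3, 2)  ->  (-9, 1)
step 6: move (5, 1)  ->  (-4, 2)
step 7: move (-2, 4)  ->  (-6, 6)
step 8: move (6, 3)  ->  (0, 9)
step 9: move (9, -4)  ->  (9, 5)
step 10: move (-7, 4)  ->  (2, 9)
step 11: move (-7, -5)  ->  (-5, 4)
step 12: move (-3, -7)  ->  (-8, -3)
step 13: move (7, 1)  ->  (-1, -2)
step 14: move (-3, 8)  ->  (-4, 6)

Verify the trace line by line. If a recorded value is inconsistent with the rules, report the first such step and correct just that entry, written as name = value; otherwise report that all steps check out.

Recomputing the run from the initial state:
step 1: x = -2, y = 1
step 2: x = -1, y = 7
step 3: x = -9, y = 4
step 4: x = -12, y = -1
step 5: x = -9, y = 1
step 6: x = -4, y = 2
step 7: x = -6, y = 6
step 8: x = 0, y = 9
step 9: x = 9, y = 5
step 10: x = 2, y = 9
step 11: x = -5, y = 4
step 12: x = -8, y = -3
step 13: x = -1, y = -2
step 14: x = -4, y = 6
This matches the trace at every step.

no error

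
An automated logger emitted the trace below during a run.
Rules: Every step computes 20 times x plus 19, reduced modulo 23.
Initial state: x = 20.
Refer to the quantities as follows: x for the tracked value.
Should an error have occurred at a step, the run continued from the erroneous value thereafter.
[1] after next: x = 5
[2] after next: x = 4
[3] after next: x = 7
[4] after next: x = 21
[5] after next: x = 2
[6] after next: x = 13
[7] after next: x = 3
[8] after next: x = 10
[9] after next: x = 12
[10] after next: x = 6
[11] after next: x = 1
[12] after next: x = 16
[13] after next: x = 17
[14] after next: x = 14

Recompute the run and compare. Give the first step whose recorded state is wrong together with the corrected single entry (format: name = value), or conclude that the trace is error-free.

1. x = (20*20 + 19) mod 23 = 5 (in agreement)
2. x = (20*5 + 19) mod 23 = 4 (exactly as logged)
3. x = (20*4 + 19) mod 23 = 7 (no discrepancy)
4. x = (20*7 + 19) mod 23 = 21 (consistent with the trace)
5. x = (20*21 + 19) mod 23 = 2 (in agreement)
6. x = (20*2 + 19) mod 23 = 13 (in agreement)
7. x = (20*13 + 19) mod 23 = 3 (verified)
8. x = (20*3 + 19) mod 23 = 10 (consistent with the trace)
9. x = (20*10 + 19) mod 23 = 12 (same as recorded)
10. x = (20*12 + 19) mod 23 = 6 (checks out)
11. x = (20*6 + 19) mod 23 = 1 (checks out)
12. x = (20*1 + 19) mod 23 = 16 (consistent with the trace)
13. x = (20*16 + 19) mod 23 = 17 (in agreement)
14. x = (20*17 + 19) mod 23 = 14 (matches)
No step deviates from the rules.

no error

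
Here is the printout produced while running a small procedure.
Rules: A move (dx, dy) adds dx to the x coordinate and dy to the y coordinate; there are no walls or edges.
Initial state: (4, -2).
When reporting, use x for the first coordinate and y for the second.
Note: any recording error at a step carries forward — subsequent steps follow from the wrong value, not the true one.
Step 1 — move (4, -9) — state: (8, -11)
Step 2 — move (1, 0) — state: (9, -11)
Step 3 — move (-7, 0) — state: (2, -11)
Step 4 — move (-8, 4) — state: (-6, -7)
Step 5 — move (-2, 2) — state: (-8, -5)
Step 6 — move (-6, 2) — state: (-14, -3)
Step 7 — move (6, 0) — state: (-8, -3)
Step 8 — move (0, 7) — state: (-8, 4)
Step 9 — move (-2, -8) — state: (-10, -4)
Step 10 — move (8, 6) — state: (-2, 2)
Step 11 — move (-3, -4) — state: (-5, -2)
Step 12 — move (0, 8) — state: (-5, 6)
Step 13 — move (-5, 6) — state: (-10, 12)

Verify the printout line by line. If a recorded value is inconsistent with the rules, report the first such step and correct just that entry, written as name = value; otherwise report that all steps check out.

Recomputing the run from the initial state:
step 1: x = 8, y = -11
step 2: x = 9, y = -11
step 3: x = 2, y = -11
step 4: x = -6, y = -7
step 5: x = -8, y = -5
step 6: x = -14, y = -3
step 7: x = -8, y = -3
step 8: x = -8, y = 4
step 9: x = -10, y = -4
step 10: x = -2, y = 2
step 11: x = -5, y = -2
step 12: x = -5, y = 6
step 13: x = -10, y = 12
This matches the printout at every step.

no error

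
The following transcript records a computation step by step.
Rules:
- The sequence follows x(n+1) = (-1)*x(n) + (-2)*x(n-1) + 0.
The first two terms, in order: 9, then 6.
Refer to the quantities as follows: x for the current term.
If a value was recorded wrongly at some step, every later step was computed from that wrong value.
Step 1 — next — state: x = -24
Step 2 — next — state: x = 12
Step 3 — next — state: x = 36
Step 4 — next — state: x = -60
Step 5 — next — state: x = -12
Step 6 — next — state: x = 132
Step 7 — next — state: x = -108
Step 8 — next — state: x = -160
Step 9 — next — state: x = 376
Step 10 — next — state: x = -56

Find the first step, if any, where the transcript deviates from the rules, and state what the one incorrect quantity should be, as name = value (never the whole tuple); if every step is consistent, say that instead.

Recomputing the run from the initial state:
step 1: x = -24
step 2: x = 12
step 3: x = 36
step 4: x = -60
step 5: x = -12
step 6: x = 132
step 7: x = -108
step 8: x = -156
step 9: x = 372
step 10: x = -60
The first disagreement with the transcript is at step 8, where the value should be x = -156.

step 8, x = -156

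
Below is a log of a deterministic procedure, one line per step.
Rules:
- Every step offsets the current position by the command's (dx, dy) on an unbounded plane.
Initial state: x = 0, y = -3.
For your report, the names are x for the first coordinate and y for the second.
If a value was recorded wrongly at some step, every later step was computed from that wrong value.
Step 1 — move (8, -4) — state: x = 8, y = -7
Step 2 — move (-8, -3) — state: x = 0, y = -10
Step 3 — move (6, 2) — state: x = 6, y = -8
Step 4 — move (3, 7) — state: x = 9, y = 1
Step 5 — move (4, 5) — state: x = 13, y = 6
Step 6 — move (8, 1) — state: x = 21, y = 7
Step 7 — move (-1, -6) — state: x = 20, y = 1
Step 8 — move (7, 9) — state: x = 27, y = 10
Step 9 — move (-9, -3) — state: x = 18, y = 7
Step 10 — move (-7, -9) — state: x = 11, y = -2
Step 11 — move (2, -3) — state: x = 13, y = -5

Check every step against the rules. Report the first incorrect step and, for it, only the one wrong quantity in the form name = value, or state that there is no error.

step 4, y = -1

Recomputing the run from the initial state:
step 1: x = 8, y = -7
step 2: x = 0, y = -10
step 3: x = 6, y = -8
step 4: x = 9, y = -1
step 5: x = 13, y = 4
step 6: x = 21, y = 5
step 7: x = 20, y = -1
step 8: x = 27, y = 8
step 9: x = 18, y = 5
step 10: x = 11, y = -4
step 11: x = 13, y = -7
The first disagreement with the log is at step 4, where the value should be y = -1.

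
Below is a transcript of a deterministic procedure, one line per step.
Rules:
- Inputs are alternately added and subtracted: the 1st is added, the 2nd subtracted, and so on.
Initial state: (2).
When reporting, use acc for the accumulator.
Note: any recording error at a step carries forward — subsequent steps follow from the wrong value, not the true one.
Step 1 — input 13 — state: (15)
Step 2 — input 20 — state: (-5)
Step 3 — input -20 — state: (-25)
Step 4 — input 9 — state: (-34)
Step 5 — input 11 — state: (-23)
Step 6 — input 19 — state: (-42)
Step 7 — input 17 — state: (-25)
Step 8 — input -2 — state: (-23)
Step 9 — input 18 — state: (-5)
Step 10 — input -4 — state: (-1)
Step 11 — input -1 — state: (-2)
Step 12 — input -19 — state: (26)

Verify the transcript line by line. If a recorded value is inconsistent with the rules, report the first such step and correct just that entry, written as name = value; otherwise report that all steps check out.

step 12, acc = 17

step 1: acc = 2 + 13 = 15 -> matches
step 2: acc = 15 - 20 = -5 -> confirmed correct
step 3: acc = -5 + -20 = -25 -> checks out
step 4: acc = -25 - 9 = -34 -> confirmed correct
step 5: acc = -34 + 11 = -23 -> exactly as logged
step 6: acc = -23 - 19 = -42 -> exactly as logged
step 7: acc = -42 + 17 = -25 -> checks out
step 8: acc = -25 - -2 = -23 -> consistent with the transcript
step 9: acc = -23 + 18 = -5 -> same as recorded
step 10: acc = -5 - -4 = -1 -> confirmed correct
step 11: acc = -1 + -1 = -2 -> same as recorded
step 12: acc = -2 - -19 = 17 -> the transcript disagrees here
The earliest wrong entry is at step 12: it should read acc = 17.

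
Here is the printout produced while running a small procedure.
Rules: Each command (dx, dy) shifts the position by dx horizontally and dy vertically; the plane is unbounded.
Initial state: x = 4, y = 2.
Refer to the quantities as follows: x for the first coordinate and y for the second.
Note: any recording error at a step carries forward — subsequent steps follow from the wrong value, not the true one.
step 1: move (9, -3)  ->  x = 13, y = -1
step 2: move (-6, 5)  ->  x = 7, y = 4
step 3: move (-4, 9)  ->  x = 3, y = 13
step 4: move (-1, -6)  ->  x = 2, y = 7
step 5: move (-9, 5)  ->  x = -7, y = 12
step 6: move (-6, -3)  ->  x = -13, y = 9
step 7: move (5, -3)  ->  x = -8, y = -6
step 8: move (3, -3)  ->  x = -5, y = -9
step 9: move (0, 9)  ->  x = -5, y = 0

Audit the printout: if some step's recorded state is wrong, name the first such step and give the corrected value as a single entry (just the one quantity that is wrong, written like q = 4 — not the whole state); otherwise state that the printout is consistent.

step 7, y = 6

Recomputing the run from the initial state:
step 1: x = 13, y = -1
step 2: x = 7, y = 4
step 3: x = 3, y = 13
step 4: x = 2, y = 7
step 5: x = -7, y = 12
step 6: x = -13, y = 9
step 7: x = -8, y = 6
step 8: x = -5, y = 3
step 9: x = -5, y = 12
The first disagreement with the printout is at step 7, where the value should be y = 6.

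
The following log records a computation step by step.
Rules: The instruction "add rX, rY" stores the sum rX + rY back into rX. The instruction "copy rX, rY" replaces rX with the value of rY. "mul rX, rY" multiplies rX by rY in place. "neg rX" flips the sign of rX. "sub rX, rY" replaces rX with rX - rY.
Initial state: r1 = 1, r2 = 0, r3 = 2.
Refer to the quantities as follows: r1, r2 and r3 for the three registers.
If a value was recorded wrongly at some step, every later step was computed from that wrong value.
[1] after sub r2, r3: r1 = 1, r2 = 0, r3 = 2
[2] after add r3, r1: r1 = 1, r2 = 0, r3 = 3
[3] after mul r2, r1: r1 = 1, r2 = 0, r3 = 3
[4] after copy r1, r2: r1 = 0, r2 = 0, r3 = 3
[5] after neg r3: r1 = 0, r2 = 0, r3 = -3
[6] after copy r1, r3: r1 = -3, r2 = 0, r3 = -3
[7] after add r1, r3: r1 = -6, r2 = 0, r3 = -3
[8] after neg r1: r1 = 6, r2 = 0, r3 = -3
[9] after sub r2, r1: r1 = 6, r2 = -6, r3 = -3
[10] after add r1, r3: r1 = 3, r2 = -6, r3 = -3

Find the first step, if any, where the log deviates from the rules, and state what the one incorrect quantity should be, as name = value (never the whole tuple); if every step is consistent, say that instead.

step 1: r2 = 0 - 2 = -2 -> the log has a different value
That makes step 1 the first incorrect line — r2 = -2 is what it should show.

step 1, r2 = -2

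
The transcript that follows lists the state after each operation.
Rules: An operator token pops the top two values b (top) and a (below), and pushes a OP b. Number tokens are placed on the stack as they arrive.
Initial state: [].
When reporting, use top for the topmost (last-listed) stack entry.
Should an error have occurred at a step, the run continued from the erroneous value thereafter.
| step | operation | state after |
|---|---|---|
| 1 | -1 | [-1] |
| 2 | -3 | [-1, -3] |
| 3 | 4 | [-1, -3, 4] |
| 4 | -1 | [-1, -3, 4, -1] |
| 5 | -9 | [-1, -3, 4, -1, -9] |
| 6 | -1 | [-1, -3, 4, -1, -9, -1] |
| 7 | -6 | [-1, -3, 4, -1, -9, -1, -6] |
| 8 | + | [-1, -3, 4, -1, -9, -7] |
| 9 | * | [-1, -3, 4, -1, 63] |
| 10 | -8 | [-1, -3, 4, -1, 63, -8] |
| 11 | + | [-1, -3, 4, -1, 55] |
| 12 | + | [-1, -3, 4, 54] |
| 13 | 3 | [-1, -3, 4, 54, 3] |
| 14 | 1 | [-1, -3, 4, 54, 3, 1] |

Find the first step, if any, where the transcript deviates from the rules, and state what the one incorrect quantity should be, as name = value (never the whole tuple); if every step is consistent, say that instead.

no error

Recomputing the run from the initial state:
step 1: [-1]
step 2: [-1, -3]
step 3: [-1, -3, 4]
step 4: [-1, -3, 4, -1]
step 5: [-1, -3, 4, -1, -9]
step 6: [-1, -3, 4, -1, -9, -1]
step 7: [-1, -3, 4, -1, -9, -1, -6]
step 8: [-1, -3, 4, -1, -9, -7]
step 9: [-1, -3, 4, -1, 63]
step 10: [-1, -3, 4, -1, 63, -8]
step 11: [-1, -3, 4, -1, 55]
step 12: [-1, -3, 4, 54]
step 13: [-1, -3, 4, 54, 3]
step 14: [-1, -3, 4, 54, 3, 1]
This matches the transcript at every step.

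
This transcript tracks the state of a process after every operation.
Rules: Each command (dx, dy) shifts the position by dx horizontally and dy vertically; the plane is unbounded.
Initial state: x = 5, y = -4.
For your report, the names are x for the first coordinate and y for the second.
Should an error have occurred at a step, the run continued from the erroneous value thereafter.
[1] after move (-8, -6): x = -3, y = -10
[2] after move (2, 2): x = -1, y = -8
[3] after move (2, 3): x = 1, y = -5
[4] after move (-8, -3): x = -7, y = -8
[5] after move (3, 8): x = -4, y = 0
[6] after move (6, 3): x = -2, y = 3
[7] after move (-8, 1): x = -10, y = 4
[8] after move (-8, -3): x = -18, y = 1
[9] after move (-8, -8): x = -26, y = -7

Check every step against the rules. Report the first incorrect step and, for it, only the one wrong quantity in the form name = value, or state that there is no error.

step 6, x = 2

step 1: x = 5 + (-8) = -3, y = -4 + (-6) = -10 -> exactly as logged
step 2: x = -3 + (2) = -1, y = -10 + (2) = -8 -> verified
step 3: x = -1 + (2) = 1, y = -8 + (3) = -5 -> no discrepancy
step 4: x = 1 + (-8) = -7, y = -5 + (-3) = -8 -> verified
step 5: x = -7 + (3) = -4, y = -8 + (8) = 0 -> in agreement
step 6: x = -4 + (6) = 2, y = 0 + (3) = 3 -> a discrepancy with the transcript
Conclusion: step 6 carries the first error; the entry should be x = 2.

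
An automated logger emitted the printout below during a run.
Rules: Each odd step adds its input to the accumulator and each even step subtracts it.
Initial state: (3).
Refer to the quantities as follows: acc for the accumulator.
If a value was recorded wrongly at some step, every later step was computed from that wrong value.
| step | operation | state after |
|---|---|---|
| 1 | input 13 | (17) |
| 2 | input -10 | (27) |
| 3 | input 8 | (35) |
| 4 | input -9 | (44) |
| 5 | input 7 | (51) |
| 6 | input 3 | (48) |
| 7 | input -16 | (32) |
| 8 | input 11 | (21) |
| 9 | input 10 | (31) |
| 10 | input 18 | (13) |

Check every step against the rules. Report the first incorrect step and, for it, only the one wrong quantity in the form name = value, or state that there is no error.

step 1: acc = 3 + 13 = 16 -> this is not what the printout shows
First deviation found at step 1; the corrected entry is acc = 16.

step 1, acc = 16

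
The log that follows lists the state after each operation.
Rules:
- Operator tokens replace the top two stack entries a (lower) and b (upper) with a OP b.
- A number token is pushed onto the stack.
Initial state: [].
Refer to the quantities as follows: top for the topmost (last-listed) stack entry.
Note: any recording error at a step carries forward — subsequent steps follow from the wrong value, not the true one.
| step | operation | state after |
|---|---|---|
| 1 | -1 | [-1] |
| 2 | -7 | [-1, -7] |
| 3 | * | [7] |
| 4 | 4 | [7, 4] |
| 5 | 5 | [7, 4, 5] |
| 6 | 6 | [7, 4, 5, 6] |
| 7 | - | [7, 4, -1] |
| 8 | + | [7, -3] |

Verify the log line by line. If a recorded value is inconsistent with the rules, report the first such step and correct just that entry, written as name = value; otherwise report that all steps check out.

Step 1: push -1: top = -1 — agrees with the log.
Step 2: push -7: top = -7 — agrees with the log.
Step 3: -1 * -7 = 7 — confirmed correct.
Step 4: push 4: top = 4 — same as recorded.
Step 5: push 5: top = 5 — in agreement.
Step 6: push 6: top = 6 — confirmed correct.
Step 7: 5 - 6 = -1 — exactly as logged.
Step 8: 4 + -1 = 3 — the entry is off here.
First incorrect step: 8; the correct value is top = 3.

step 8, top = 3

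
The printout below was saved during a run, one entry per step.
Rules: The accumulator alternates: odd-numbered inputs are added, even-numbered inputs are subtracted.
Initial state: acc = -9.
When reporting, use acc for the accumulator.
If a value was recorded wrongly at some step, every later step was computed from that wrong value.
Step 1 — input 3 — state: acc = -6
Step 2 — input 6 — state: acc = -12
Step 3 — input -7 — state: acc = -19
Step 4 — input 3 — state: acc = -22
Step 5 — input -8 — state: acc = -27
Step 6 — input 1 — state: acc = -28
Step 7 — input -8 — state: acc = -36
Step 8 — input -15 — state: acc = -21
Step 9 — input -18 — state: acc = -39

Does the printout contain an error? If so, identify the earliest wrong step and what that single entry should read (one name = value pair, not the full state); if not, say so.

step 1: acc = -9 + 3 = -6 -> consistent with the printout
step 2: acc = -6 - 6 = -12 -> checks out
step 3: acc = -12 + -7 = -19 -> checks out
step 4: acc = -19 - 3 = -22 -> in agreement
step 5: acc = -22 + -8 = -30 -> not what was recorded
The audit stops at step 5: the recorded entry is wrong and should be acc = -30.

step 5, acc = -30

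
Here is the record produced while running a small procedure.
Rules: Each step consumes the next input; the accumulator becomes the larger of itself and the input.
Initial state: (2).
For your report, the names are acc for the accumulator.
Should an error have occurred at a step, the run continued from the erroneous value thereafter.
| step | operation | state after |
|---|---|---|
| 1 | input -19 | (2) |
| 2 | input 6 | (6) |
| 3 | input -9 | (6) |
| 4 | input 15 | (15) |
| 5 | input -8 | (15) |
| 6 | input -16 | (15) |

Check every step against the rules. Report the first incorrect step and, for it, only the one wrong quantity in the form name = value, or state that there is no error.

no error

step 1: acc = max(2, -19) = 2 -> matches
step 2: acc = max(2, 6) = 6 -> exactly as logged
step 3: acc = max(6, -9) = 6 -> no discrepancy
step 4: acc = max(6, 15) = 15 -> same as recorded
step 5: acc = max(15, -8) = 15 -> checks out
step 6: acc = max(15, -16) = 15 -> in agreement
Each recorded entry agrees with the recomputation.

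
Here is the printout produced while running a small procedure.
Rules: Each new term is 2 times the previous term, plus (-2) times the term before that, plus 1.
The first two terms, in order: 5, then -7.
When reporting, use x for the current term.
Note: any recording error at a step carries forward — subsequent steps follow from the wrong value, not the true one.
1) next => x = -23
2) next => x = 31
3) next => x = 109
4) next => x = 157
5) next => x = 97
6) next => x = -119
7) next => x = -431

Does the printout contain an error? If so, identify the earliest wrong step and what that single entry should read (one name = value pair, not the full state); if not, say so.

step 2, x = -31

Recomputing the run from the initial state:
step 1: x = -23
step 2: x = -31
step 3: x = -15
step 4: x = 33
step 5: x = 97
step 6: x = 129
step 7: x = 65
The first disagreement with the printout is at step 2, where the value should be x = -31.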